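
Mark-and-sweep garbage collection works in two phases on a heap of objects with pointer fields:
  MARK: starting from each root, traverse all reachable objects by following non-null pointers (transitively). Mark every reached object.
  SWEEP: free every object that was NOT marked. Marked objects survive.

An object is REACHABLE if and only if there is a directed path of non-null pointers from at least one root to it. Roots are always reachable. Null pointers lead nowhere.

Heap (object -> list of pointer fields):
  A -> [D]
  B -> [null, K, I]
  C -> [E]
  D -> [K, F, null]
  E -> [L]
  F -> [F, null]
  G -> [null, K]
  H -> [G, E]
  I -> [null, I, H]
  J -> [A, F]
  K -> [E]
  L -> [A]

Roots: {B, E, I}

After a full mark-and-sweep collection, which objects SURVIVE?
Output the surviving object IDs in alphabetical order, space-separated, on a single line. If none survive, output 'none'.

Roots: B E I
Mark B: refs=null K I, marked=B
Mark E: refs=L, marked=B E
Mark I: refs=null I H, marked=B E I
Mark K: refs=E, marked=B E I K
Mark L: refs=A, marked=B E I K L
Mark H: refs=G E, marked=B E H I K L
Mark A: refs=D, marked=A B E H I K L
Mark G: refs=null K, marked=A B E G H I K L
Mark D: refs=K F null, marked=A B D E G H I K L
Mark F: refs=F null, marked=A B D E F G H I K L
Unmarked (collected): C J

Answer: A B D E F G H I K L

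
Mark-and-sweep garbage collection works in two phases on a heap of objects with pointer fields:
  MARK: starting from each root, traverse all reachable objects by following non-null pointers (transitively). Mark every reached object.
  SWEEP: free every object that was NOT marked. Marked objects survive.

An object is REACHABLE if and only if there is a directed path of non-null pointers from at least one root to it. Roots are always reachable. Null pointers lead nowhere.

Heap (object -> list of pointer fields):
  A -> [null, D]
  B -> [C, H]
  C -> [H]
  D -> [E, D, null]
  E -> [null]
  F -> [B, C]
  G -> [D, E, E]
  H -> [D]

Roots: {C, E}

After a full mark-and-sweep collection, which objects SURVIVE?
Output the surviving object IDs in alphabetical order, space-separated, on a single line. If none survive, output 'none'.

Answer: C D E H

Derivation:
Roots: C E
Mark C: refs=H, marked=C
Mark E: refs=null, marked=C E
Mark H: refs=D, marked=C E H
Mark D: refs=E D null, marked=C D E H
Unmarked (collected): A B F G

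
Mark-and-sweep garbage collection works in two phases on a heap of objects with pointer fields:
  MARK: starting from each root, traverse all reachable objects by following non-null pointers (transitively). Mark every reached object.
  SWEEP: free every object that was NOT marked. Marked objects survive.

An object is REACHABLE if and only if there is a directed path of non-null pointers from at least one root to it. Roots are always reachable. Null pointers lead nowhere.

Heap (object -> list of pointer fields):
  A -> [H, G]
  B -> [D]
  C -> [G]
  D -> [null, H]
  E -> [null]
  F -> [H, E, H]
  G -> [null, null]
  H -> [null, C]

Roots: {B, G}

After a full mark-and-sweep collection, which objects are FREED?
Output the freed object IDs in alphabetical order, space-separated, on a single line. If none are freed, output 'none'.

Roots: B G
Mark B: refs=D, marked=B
Mark G: refs=null null, marked=B G
Mark D: refs=null H, marked=B D G
Mark H: refs=null C, marked=B D G H
Mark C: refs=G, marked=B C D G H
Unmarked (collected): A E F

Answer: A E F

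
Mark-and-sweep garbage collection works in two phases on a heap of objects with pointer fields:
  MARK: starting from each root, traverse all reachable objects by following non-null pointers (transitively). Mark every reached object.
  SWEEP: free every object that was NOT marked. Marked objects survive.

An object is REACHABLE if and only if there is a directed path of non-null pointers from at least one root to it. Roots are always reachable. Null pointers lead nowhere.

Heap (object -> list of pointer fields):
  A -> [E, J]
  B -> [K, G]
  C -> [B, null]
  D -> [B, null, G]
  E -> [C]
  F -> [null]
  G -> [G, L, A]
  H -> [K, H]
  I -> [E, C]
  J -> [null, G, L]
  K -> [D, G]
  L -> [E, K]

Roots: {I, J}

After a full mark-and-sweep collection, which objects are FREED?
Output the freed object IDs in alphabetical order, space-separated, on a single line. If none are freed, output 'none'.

Answer: F H

Derivation:
Roots: I J
Mark I: refs=E C, marked=I
Mark J: refs=null G L, marked=I J
Mark E: refs=C, marked=E I J
Mark C: refs=B null, marked=C E I J
Mark G: refs=G L A, marked=C E G I J
Mark L: refs=E K, marked=C E G I J L
Mark B: refs=K G, marked=B C E G I J L
Mark A: refs=E J, marked=A B C E G I J L
Mark K: refs=D G, marked=A B C E G I J K L
Mark D: refs=B null G, marked=A B C D E G I J K L
Unmarked (collected): F H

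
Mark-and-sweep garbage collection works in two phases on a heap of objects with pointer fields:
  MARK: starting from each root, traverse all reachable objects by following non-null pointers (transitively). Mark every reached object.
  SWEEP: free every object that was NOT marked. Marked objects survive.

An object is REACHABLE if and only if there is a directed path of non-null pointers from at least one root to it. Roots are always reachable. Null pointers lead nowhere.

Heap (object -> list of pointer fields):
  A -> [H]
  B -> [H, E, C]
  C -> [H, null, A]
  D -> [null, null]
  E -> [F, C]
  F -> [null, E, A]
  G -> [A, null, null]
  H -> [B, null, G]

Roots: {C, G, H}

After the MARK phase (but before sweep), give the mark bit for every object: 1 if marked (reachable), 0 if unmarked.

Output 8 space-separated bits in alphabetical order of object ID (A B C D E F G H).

Roots: C G H
Mark C: refs=H null A, marked=C
Mark G: refs=A null null, marked=C G
Mark H: refs=B null G, marked=C G H
Mark A: refs=H, marked=A C G H
Mark B: refs=H E C, marked=A B C G H
Mark E: refs=F C, marked=A B C E G H
Mark F: refs=null E A, marked=A B C E F G H
Unmarked (collected): D

Answer: 1 1 1 0 1 1 1 1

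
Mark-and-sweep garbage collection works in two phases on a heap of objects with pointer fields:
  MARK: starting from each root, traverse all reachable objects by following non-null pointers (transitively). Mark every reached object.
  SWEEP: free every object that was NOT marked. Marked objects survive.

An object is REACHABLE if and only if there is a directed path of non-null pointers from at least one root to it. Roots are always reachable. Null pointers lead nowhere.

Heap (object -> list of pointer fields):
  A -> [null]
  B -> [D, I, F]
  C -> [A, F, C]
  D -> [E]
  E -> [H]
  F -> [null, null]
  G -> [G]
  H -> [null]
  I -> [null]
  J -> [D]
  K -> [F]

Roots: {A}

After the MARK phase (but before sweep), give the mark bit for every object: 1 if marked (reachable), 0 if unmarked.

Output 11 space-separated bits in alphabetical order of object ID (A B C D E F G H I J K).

Roots: A
Mark A: refs=null, marked=A
Unmarked (collected): B C D E F G H I J K

Answer: 1 0 0 0 0 0 0 0 0 0 0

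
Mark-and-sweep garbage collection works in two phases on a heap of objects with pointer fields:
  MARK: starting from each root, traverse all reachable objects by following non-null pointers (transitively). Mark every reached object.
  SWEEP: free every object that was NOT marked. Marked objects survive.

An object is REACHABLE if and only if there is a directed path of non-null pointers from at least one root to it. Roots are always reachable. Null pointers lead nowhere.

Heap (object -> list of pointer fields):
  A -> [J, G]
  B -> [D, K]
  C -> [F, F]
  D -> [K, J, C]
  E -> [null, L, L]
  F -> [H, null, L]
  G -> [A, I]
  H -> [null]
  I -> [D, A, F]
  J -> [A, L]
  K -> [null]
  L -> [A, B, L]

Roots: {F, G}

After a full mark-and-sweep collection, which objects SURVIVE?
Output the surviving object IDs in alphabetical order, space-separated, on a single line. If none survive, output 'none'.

Answer: A B C D F G H I J K L

Derivation:
Roots: F G
Mark F: refs=H null L, marked=F
Mark G: refs=A I, marked=F G
Mark H: refs=null, marked=F G H
Mark L: refs=A B L, marked=F G H L
Mark A: refs=J G, marked=A F G H L
Mark I: refs=D A F, marked=A F G H I L
Mark B: refs=D K, marked=A B F G H I L
Mark J: refs=A L, marked=A B F G H I J L
Mark D: refs=K J C, marked=A B D F G H I J L
Mark K: refs=null, marked=A B D F G H I J K L
Mark C: refs=F F, marked=A B C D F G H I J K L
Unmarked (collected): E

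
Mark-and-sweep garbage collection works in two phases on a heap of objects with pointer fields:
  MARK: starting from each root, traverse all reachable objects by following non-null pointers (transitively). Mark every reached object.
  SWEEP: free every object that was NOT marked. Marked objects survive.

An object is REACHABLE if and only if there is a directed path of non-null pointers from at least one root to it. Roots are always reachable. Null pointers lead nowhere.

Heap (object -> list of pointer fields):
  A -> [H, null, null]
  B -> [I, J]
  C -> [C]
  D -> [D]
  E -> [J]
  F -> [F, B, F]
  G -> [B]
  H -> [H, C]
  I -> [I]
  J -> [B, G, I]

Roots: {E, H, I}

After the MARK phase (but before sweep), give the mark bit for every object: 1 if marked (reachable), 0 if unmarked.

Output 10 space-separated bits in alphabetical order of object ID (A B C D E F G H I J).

Answer: 0 1 1 0 1 0 1 1 1 1

Derivation:
Roots: E H I
Mark E: refs=J, marked=E
Mark H: refs=H C, marked=E H
Mark I: refs=I, marked=E H I
Mark J: refs=B G I, marked=E H I J
Mark C: refs=C, marked=C E H I J
Mark B: refs=I J, marked=B C E H I J
Mark G: refs=B, marked=B C E G H I J
Unmarked (collected): A D F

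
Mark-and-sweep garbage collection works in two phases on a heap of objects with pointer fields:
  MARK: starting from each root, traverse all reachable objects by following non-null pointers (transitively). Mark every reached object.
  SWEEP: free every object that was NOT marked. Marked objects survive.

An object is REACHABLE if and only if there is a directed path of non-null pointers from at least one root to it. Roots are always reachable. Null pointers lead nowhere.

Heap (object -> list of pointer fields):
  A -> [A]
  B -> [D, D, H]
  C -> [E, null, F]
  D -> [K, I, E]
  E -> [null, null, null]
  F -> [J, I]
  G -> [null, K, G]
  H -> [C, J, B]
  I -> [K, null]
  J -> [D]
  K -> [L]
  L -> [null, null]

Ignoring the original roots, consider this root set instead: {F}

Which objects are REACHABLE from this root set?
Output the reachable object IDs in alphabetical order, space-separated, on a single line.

Roots: F
Mark F: refs=J I, marked=F
Mark J: refs=D, marked=F J
Mark I: refs=K null, marked=F I J
Mark D: refs=K I E, marked=D F I J
Mark K: refs=L, marked=D F I J K
Mark E: refs=null null null, marked=D E F I J K
Mark L: refs=null null, marked=D E F I J K L
Unmarked (collected): A B C G H

Answer: D E F I J K L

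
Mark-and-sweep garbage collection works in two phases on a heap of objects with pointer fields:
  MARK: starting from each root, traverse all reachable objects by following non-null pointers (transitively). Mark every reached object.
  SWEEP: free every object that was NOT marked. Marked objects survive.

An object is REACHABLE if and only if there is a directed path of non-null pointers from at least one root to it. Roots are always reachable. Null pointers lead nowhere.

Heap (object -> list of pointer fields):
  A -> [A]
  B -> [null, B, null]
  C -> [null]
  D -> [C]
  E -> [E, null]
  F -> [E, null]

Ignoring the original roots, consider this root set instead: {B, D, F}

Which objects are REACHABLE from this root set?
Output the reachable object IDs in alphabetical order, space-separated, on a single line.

Answer: B C D E F

Derivation:
Roots: B D F
Mark B: refs=null B null, marked=B
Mark D: refs=C, marked=B D
Mark F: refs=E null, marked=B D F
Mark C: refs=null, marked=B C D F
Mark E: refs=E null, marked=B C D E F
Unmarked (collected): A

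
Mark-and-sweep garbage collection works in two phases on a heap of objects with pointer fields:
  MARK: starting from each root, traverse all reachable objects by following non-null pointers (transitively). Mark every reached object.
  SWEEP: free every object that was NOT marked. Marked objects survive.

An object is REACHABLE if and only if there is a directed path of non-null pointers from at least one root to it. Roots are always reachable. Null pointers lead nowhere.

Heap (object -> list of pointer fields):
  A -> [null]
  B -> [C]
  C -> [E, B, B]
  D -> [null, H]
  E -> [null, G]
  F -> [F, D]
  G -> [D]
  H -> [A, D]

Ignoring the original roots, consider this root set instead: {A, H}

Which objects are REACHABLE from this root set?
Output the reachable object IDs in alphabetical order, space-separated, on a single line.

Answer: A D H

Derivation:
Roots: A H
Mark A: refs=null, marked=A
Mark H: refs=A D, marked=A H
Mark D: refs=null H, marked=A D H
Unmarked (collected): B C E F G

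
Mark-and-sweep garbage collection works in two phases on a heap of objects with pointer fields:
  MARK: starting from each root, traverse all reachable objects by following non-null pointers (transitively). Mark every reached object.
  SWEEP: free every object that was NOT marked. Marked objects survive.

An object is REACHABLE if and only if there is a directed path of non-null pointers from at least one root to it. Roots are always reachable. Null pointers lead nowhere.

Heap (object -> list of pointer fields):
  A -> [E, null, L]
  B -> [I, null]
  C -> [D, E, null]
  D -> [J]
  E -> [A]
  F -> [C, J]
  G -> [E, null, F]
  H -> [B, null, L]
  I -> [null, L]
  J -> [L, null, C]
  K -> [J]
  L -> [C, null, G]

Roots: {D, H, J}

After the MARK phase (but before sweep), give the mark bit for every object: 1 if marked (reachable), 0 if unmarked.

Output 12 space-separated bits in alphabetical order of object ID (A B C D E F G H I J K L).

Answer: 1 1 1 1 1 1 1 1 1 1 0 1

Derivation:
Roots: D H J
Mark D: refs=J, marked=D
Mark H: refs=B null L, marked=D H
Mark J: refs=L null C, marked=D H J
Mark B: refs=I null, marked=B D H J
Mark L: refs=C null G, marked=B D H J L
Mark C: refs=D E null, marked=B C D H J L
Mark I: refs=null L, marked=B C D H I J L
Mark G: refs=E null F, marked=B C D G H I J L
Mark E: refs=A, marked=B C D E G H I J L
Mark F: refs=C J, marked=B C D E F G H I J L
Mark A: refs=E null L, marked=A B C D E F G H I J L
Unmarked (collected): K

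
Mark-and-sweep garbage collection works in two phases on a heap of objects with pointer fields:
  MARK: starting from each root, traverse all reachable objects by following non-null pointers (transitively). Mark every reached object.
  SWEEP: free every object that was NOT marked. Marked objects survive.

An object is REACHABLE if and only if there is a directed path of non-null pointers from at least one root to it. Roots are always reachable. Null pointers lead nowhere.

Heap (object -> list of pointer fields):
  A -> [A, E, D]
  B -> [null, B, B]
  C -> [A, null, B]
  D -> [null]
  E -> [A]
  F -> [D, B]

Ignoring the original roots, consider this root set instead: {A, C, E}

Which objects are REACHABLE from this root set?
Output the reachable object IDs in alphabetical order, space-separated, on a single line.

Answer: A B C D E

Derivation:
Roots: A C E
Mark A: refs=A E D, marked=A
Mark C: refs=A null B, marked=A C
Mark E: refs=A, marked=A C E
Mark D: refs=null, marked=A C D E
Mark B: refs=null B B, marked=A B C D E
Unmarked (collected): F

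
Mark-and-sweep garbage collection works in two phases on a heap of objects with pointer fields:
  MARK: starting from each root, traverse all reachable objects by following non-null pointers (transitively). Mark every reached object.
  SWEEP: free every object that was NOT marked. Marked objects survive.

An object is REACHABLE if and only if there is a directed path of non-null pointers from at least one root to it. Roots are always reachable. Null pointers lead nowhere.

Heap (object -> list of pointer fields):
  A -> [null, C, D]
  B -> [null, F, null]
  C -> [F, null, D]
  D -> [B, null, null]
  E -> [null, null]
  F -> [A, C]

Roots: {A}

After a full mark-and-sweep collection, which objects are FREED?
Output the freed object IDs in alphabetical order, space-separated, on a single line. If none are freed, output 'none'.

Answer: E

Derivation:
Roots: A
Mark A: refs=null C D, marked=A
Mark C: refs=F null D, marked=A C
Mark D: refs=B null null, marked=A C D
Mark F: refs=A C, marked=A C D F
Mark B: refs=null F null, marked=A B C D F
Unmarked (collected): E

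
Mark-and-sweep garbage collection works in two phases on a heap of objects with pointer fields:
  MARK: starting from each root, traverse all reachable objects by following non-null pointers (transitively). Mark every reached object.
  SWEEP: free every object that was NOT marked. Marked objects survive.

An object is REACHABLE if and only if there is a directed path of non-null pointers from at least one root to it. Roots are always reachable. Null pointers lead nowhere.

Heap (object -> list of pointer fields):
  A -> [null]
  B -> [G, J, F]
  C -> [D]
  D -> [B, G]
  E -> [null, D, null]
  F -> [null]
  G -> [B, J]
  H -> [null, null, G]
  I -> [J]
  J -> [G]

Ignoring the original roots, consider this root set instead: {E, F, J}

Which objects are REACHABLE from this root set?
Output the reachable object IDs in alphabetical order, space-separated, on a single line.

Roots: E F J
Mark E: refs=null D null, marked=E
Mark F: refs=null, marked=E F
Mark J: refs=G, marked=E F J
Mark D: refs=B G, marked=D E F J
Mark G: refs=B J, marked=D E F G J
Mark B: refs=G J F, marked=B D E F G J
Unmarked (collected): A C H I

Answer: B D E F G J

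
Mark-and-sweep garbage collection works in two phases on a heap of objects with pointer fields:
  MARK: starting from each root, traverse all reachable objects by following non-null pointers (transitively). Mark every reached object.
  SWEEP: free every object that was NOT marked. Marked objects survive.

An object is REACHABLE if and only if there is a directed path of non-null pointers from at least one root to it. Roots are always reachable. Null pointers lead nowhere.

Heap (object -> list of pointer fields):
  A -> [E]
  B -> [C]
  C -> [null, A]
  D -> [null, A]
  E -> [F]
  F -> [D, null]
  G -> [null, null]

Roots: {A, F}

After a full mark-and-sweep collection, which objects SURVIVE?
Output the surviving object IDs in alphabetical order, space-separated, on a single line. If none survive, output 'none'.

Answer: A D E F

Derivation:
Roots: A F
Mark A: refs=E, marked=A
Mark F: refs=D null, marked=A F
Mark E: refs=F, marked=A E F
Mark D: refs=null A, marked=A D E F
Unmarked (collected): B C G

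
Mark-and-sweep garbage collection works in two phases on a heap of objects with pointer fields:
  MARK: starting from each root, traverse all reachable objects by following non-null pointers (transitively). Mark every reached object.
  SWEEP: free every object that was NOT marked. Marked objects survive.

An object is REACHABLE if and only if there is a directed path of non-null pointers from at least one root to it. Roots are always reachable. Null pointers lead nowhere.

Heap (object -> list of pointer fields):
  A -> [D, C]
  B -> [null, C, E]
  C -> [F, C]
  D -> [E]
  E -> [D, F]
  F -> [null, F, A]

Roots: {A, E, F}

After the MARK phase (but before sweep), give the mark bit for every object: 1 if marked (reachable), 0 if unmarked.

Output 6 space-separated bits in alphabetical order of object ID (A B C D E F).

Answer: 1 0 1 1 1 1

Derivation:
Roots: A E F
Mark A: refs=D C, marked=A
Mark E: refs=D F, marked=A E
Mark F: refs=null F A, marked=A E F
Mark D: refs=E, marked=A D E F
Mark C: refs=F C, marked=A C D E F
Unmarked (collected): B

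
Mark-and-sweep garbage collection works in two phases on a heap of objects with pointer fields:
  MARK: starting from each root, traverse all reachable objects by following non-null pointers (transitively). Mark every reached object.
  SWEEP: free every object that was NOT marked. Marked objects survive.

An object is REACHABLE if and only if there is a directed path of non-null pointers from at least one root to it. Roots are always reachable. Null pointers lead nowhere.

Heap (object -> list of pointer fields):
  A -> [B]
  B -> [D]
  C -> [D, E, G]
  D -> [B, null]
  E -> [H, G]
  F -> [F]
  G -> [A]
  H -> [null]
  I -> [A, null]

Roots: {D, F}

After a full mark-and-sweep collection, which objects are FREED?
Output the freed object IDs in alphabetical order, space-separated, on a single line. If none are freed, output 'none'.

Roots: D F
Mark D: refs=B null, marked=D
Mark F: refs=F, marked=D F
Mark B: refs=D, marked=B D F
Unmarked (collected): A C E G H I

Answer: A C E G H I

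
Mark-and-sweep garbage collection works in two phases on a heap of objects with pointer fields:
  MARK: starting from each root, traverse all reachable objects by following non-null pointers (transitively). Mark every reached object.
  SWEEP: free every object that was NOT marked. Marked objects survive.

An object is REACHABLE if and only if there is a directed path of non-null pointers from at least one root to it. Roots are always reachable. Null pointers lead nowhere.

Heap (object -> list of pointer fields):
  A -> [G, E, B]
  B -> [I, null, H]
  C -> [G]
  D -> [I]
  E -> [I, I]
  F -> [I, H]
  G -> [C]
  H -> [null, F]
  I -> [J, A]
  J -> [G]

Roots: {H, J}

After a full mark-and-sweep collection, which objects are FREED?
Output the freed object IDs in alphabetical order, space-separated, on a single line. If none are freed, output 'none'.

Answer: D

Derivation:
Roots: H J
Mark H: refs=null F, marked=H
Mark J: refs=G, marked=H J
Mark F: refs=I H, marked=F H J
Mark G: refs=C, marked=F G H J
Mark I: refs=J A, marked=F G H I J
Mark C: refs=G, marked=C F G H I J
Mark A: refs=G E B, marked=A C F G H I J
Mark E: refs=I I, marked=A C E F G H I J
Mark B: refs=I null H, marked=A B C E F G H I J
Unmarked (collected): D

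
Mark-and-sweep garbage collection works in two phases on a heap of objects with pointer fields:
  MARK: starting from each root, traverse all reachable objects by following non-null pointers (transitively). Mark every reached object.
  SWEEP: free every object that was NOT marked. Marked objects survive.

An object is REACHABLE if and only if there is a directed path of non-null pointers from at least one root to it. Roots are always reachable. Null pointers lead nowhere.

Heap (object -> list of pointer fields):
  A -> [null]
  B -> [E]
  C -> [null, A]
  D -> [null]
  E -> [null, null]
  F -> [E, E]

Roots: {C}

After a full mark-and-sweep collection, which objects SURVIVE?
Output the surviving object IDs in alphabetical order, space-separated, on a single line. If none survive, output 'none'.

Answer: A C

Derivation:
Roots: C
Mark C: refs=null A, marked=C
Mark A: refs=null, marked=A C
Unmarked (collected): B D E F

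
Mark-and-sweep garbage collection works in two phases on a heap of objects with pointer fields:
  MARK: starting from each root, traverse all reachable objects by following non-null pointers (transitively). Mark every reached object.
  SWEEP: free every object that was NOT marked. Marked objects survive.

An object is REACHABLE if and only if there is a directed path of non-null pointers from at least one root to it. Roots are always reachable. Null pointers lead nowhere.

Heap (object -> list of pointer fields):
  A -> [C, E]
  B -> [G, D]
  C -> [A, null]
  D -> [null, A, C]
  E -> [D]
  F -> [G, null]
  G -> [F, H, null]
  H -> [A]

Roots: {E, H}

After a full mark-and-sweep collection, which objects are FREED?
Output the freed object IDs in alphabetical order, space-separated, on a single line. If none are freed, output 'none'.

Answer: B F G

Derivation:
Roots: E H
Mark E: refs=D, marked=E
Mark H: refs=A, marked=E H
Mark D: refs=null A C, marked=D E H
Mark A: refs=C E, marked=A D E H
Mark C: refs=A null, marked=A C D E H
Unmarked (collected): B F G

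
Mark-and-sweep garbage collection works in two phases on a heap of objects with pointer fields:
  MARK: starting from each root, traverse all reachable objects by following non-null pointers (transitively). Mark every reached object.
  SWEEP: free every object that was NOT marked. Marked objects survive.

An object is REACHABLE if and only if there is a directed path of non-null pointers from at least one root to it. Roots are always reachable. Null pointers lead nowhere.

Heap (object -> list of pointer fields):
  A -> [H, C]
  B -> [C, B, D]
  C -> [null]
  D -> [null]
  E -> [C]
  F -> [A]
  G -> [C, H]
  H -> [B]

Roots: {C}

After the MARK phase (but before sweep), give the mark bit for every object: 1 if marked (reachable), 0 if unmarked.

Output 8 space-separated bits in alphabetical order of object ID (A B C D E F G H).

Answer: 0 0 1 0 0 0 0 0

Derivation:
Roots: C
Mark C: refs=null, marked=C
Unmarked (collected): A B D E F G H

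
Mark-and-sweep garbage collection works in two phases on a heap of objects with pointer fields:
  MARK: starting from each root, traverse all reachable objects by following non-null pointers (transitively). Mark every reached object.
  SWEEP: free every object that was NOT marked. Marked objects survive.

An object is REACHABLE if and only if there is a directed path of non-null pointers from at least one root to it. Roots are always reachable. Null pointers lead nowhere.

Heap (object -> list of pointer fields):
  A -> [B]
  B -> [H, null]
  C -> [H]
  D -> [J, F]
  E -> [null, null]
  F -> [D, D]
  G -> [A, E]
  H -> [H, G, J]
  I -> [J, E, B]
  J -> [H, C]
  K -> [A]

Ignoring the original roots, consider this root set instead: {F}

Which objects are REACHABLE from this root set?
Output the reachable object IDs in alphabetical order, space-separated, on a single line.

Answer: A B C D E F G H J

Derivation:
Roots: F
Mark F: refs=D D, marked=F
Mark D: refs=J F, marked=D F
Mark J: refs=H C, marked=D F J
Mark H: refs=H G J, marked=D F H J
Mark C: refs=H, marked=C D F H J
Mark G: refs=A E, marked=C D F G H J
Mark A: refs=B, marked=A C D F G H J
Mark E: refs=null null, marked=A C D E F G H J
Mark B: refs=H null, marked=A B C D E F G H J
Unmarked (collected): I K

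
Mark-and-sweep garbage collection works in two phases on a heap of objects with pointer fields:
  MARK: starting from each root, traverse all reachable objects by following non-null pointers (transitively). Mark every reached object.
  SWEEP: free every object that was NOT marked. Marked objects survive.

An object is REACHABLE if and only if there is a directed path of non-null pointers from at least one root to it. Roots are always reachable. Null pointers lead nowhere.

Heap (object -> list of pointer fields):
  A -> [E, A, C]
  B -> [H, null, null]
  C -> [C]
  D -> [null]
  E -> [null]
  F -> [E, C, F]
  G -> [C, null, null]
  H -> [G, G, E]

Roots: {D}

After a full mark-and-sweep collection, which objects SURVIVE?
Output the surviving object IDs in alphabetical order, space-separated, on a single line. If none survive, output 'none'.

Answer: D

Derivation:
Roots: D
Mark D: refs=null, marked=D
Unmarked (collected): A B C E F G H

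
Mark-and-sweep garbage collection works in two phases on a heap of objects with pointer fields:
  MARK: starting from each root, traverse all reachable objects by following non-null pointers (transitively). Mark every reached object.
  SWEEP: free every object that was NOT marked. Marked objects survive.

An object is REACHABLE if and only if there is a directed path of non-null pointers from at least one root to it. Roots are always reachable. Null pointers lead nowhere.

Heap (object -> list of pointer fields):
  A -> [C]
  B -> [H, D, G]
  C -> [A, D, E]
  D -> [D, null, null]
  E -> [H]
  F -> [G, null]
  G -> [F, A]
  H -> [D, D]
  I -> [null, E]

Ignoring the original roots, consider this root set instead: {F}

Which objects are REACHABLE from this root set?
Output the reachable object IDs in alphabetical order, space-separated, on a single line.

Roots: F
Mark F: refs=G null, marked=F
Mark G: refs=F A, marked=F G
Mark A: refs=C, marked=A F G
Mark C: refs=A D E, marked=A C F G
Mark D: refs=D null null, marked=A C D F G
Mark E: refs=H, marked=A C D E F G
Mark H: refs=D D, marked=A C D E F G H
Unmarked (collected): B I

Answer: A C D E F G H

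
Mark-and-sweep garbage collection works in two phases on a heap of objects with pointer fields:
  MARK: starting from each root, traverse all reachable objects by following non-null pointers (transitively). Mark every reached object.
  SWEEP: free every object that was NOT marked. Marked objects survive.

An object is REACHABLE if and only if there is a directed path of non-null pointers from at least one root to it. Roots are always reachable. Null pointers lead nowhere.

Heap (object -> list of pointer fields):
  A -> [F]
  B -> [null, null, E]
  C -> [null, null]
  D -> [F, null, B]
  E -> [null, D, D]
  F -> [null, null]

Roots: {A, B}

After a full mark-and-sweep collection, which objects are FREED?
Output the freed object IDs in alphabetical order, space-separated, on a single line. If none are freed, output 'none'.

Roots: A B
Mark A: refs=F, marked=A
Mark B: refs=null null E, marked=A B
Mark F: refs=null null, marked=A B F
Mark E: refs=null D D, marked=A B E F
Mark D: refs=F null B, marked=A B D E F
Unmarked (collected): C

Answer: C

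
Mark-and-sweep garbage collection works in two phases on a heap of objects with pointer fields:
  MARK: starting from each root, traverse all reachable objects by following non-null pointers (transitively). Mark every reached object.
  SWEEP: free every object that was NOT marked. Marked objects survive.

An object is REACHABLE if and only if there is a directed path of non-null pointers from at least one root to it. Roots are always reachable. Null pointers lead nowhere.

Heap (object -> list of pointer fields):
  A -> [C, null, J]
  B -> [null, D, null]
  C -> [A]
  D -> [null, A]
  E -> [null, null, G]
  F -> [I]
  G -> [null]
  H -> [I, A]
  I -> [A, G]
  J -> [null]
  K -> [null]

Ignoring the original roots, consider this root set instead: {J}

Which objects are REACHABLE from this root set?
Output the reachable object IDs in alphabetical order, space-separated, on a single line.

Answer: J

Derivation:
Roots: J
Mark J: refs=null, marked=J
Unmarked (collected): A B C D E F G H I K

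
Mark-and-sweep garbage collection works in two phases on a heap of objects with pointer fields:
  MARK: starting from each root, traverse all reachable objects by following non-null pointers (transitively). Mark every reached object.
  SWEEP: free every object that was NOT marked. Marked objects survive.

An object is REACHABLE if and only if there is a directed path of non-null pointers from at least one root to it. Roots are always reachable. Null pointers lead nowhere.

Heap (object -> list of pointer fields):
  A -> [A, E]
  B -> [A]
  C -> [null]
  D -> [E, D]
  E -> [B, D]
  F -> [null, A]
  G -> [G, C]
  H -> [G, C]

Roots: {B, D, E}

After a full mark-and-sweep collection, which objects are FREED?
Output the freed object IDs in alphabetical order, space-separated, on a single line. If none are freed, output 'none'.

Answer: C F G H

Derivation:
Roots: B D E
Mark B: refs=A, marked=B
Mark D: refs=E D, marked=B D
Mark E: refs=B D, marked=B D E
Mark A: refs=A E, marked=A B D E
Unmarked (collected): C F G H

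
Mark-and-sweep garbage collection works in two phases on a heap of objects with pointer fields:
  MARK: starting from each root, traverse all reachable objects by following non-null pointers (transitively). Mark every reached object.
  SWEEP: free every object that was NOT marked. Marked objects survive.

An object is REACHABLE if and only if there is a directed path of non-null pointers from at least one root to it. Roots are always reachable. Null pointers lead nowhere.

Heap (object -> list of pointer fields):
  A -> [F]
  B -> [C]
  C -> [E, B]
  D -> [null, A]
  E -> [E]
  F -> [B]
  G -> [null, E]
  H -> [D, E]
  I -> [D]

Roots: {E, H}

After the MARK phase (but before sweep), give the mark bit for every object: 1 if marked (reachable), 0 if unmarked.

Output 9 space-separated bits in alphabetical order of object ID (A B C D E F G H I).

Answer: 1 1 1 1 1 1 0 1 0

Derivation:
Roots: E H
Mark E: refs=E, marked=E
Mark H: refs=D E, marked=E H
Mark D: refs=null A, marked=D E H
Mark A: refs=F, marked=A D E H
Mark F: refs=B, marked=A D E F H
Mark B: refs=C, marked=A B D E F H
Mark C: refs=E B, marked=A B C D E F H
Unmarked (collected): G I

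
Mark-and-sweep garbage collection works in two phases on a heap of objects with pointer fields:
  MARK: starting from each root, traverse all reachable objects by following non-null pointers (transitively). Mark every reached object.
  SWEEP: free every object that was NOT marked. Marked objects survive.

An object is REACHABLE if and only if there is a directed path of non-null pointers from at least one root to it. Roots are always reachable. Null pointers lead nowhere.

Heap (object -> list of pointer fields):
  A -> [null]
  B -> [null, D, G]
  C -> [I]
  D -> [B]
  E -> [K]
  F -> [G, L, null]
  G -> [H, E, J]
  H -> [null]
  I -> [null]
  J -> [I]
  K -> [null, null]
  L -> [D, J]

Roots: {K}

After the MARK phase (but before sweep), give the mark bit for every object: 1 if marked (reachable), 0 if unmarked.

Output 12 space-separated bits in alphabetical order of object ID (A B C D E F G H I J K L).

Roots: K
Mark K: refs=null null, marked=K
Unmarked (collected): A B C D E F G H I J L

Answer: 0 0 0 0 0 0 0 0 0 0 1 0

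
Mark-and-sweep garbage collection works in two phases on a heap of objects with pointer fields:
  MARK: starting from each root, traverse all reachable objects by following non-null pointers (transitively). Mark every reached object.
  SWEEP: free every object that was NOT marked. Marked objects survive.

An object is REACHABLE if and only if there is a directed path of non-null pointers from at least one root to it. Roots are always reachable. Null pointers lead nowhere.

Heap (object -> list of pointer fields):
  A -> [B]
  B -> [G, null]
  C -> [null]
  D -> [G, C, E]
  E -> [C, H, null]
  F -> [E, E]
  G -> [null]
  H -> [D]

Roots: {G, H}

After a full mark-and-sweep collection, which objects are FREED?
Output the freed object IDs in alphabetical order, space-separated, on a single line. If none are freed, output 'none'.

Answer: A B F

Derivation:
Roots: G H
Mark G: refs=null, marked=G
Mark H: refs=D, marked=G H
Mark D: refs=G C E, marked=D G H
Mark C: refs=null, marked=C D G H
Mark E: refs=C H null, marked=C D E G H
Unmarked (collected): A B F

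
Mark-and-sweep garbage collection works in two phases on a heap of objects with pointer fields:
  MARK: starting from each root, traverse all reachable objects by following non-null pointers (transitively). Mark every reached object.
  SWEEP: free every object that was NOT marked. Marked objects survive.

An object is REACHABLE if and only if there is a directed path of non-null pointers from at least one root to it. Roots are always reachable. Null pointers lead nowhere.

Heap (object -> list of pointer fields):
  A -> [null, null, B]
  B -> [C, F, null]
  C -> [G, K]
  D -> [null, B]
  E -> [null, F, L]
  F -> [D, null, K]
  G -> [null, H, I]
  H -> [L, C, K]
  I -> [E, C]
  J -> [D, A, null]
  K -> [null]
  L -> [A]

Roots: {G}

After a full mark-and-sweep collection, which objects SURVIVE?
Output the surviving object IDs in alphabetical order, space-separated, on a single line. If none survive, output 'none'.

Answer: A B C D E F G H I K L

Derivation:
Roots: G
Mark G: refs=null H I, marked=G
Mark H: refs=L C K, marked=G H
Mark I: refs=E C, marked=G H I
Mark L: refs=A, marked=G H I L
Mark C: refs=G K, marked=C G H I L
Mark K: refs=null, marked=C G H I K L
Mark E: refs=null F L, marked=C E G H I K L
Mark A: refs=null null B, marked=A C E G H I K L
Mark F: refs=D null K, marked=A C E F G H I K L
Mark B: refs=C F null, marked=A B C E F G H I K L
Mark D: refs=null B, marked=A B C D E F G H I K L
Unmarked (collected): J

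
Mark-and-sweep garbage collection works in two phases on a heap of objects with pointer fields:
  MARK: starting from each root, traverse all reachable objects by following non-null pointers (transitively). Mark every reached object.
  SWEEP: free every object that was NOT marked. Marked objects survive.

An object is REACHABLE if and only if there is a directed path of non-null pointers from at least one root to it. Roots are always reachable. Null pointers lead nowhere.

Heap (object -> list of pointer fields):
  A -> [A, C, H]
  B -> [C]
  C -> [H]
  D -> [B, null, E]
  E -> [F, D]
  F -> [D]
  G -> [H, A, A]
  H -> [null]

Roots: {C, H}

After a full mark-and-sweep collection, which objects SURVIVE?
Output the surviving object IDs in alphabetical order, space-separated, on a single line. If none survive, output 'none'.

Answer: C H

Derivation:
Roots: C H
Mark C: refs=H, marked=C
Mark H: refs=null, marked=C H
Unmarked (collected): A B D E F G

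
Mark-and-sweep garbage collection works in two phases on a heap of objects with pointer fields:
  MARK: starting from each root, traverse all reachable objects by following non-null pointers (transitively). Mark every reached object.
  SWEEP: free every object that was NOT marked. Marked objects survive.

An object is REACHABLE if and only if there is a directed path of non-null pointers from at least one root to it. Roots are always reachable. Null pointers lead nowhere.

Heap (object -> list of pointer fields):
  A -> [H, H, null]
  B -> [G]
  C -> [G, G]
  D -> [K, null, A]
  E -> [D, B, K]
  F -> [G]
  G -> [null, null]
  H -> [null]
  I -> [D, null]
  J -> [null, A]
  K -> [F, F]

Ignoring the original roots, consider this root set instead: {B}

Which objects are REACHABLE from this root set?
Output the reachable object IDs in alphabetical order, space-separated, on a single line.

Answer: B G

Derivation:
Roots: B
Mark B: refs=G, marked=B
Mark G: refs=null null, marked=B G
Unmarked (collected): A C D E F H I J K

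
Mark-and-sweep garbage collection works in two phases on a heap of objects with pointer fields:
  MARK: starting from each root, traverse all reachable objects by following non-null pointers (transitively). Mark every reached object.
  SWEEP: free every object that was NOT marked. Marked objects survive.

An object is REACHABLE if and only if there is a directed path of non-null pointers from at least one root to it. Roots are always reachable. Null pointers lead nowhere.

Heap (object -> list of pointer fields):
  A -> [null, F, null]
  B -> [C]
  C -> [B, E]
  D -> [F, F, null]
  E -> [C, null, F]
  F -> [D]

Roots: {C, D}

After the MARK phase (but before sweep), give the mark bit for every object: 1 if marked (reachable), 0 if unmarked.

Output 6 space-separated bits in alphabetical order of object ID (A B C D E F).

Roots: C D
Mark C: refs=B E, marked=C
Mark D: refs=F F null, marked=C D
Mark B: refs=C, marked=B C D
Mark E: refs=C null F, marked=B C D E
Mark F: refs=D, marked=B C D E F
Unmarked (collected): A

Answer: 0 1 1 1 1 1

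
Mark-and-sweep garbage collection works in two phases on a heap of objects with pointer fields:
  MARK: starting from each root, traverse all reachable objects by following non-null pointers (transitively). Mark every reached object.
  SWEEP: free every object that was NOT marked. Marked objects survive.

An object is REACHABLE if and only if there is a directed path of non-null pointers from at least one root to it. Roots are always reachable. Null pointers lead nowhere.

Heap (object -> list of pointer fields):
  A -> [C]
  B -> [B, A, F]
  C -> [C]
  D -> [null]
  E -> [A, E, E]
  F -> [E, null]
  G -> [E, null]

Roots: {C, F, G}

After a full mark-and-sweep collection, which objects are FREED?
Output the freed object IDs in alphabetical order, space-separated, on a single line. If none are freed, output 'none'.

Answer: B D

Derivation:
Roots: C F G
Mark C: refs=C, marked=C
Mark F: refs=E null, marked=C F
Mark G: refs=E null, marked=C F G
Mark E: refs=A E E, marked=C E F G
Mark A: refs=C, marked=A C E F G
Unmarked (collected): B D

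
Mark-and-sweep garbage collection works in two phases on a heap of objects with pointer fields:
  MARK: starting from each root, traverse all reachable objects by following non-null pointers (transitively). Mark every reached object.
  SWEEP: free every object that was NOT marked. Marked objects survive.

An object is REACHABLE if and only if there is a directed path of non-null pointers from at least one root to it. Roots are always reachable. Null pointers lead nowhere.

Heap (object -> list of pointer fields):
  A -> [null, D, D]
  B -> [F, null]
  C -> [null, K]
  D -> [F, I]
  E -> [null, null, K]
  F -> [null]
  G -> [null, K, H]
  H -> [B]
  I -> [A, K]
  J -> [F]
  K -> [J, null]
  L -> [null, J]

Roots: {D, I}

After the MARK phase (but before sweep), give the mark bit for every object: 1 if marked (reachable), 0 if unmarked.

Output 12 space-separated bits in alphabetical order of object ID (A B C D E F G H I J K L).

Roots: D I
Mark D: refs=F I, marked=D
Mark I: refs=A K, marked=D I
Mark F: refs=null, marked=D F I
Mark A: refs=null D D, marked=A D F I
Mark K: refs=J null, marked=A D F I K
Mark J: refs=F, marked=A D F I J K
Unmarked (collected): B C E G H L

Answer: 1 0 0 1 0 1 0 0 1 1 1 0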